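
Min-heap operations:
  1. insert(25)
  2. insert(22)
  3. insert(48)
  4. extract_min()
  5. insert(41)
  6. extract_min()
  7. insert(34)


insert(25) -> [25]
insert(22) -> [22, 25]
insert(48) -> [22, 25, 48]
extract_min()->22, [25, 48]
insert(41) -> [25, 48, 41]
extract_min()->25, [41, 48]
insert(34) -> [34, 48, 41]

Final heap: [34, 48, 41]


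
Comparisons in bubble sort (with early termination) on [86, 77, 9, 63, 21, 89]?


Algorithm: bubble sort (with early termination)
Input: [86, 77, 9, 63, 21, 89]
Sorted: [9, 21, 63, 77, 86, 89]

14


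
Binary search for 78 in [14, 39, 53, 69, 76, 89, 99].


Step 1: lo=0, hi=6, mid=3, val=69
Step 2: lo=4, hi=6, mid=5, val=89
Step 3: lo=4, hi=4, mid=4, val=76

Not found


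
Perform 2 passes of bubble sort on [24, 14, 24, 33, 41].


Initial: [24, 14, 24, 33, 41]
Pass 1: [14, 24, 24, 33, 41] (1 swaps)
Pass 2: [14, 24, 24, 33, 41] (0 swaps)

After 2 passes: [14, 24, 24, 33, 41]


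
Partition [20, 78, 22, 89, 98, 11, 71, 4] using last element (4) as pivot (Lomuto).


Pivot: 4
Place pivot at 0: [4, 78, 22, 89, 98, 11, 71, 20]

Partitioned: [4, 78, 22, 89, 98, 11, 71, 20]


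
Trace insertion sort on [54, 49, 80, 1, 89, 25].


Initial: [54, 49, 80, 1, 89, 25]
Insert 49: [49, 54, 80, 1, 89, 25]
Insert 80: [49, 54, 80, 1, 89, 25]
Insert 1: [1, 49, 54, 80, 89, 25]
Insert 89: [1, 49, 54, 80, 89, 25]
Insert 25: [1, 25, 49, 54, 80, 89]

Sorted: [1, 25, 49, 54, 80, 89]


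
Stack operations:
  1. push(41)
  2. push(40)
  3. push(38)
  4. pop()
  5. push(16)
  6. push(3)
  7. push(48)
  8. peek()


push(41) -> [41]
push(40) -> [41, 40]
push(38) -> [41, 40, 38]
pop()->38, [41, 40]
push(16) -> [41, 40, 16]
push(3) -> [41, 40, 16, 3]
push(48) -> [41, 40, 16, 3, 48]
peek()->48

Final stack: [41, 40, 16, 3, 48]


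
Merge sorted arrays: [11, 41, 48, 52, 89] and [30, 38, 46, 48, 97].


Take 11 from A
Take 30 from B
Take 38 from B
Take 41 from A
Take 46 from B
Take 48 from A
Take 48 from B
Take 52 from A
Take 89 from A

Merged: [11, 30, 38, 41, 46, 48, 48, 52, 89, 97]


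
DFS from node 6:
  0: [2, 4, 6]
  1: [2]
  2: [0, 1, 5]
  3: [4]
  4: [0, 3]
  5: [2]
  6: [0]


Visit 6, push [0]
Visit 0, push [4, 2]
Visit 2, push [5, 1]
Visit 1, push []
Visit 5, push []
Visit 4, push [3]
Visit 3, push []

DFS order: [6, 0, 2, 1, 5, 4, 3]


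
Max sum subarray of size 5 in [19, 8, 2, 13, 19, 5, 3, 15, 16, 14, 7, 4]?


[0:5]: 61
[1:6]: 47
[2:7]: 42
[3:8]: 55
[4:9]: 58
[5:10]: 53
[6:11]: 55
[7:12]: 56

Max: 61 at [0:5]


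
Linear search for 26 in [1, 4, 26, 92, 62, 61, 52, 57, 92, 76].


i=0: 1!=26
i=1: 4!=26
i=2: 26==26 found!

Found at 2, 3 comps


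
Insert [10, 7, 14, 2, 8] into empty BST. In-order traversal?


Insert 10: root
Insert 7: L from 10
Insert 14: R from 10
Insert 2: L from 10 -> L from 7
Insert 8: L from 10 -> R from 7

In-order: [2, 7, 8, 10, 14]


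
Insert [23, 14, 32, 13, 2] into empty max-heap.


Insert 23: [23]
Insert 14: [23, 14]
Insert 32: [32, 14, 23]
Insert 13: [32, 14, 23, 13]
Insert 2: [32, 14, 23, 13, 2]

Final heap: [32, 14, 23, 13, 2]


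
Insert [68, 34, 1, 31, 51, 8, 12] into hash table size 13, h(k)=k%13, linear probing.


Insert 68: h=3 -> slot 3
Insert 34: h=8 -> slot 8
Insert 1: h=1 -> slot 1
Insert 31: h=5 -> slot 5
Insert 51: h=12 -> slot 12
Insert 8: h=8, 1 probes -> slot 9
Insert 12: h=12, 1 probes -> slot 0

Table: [12, 1, None, 68, None, 31, None, None, 34, 8, None, None, 51]


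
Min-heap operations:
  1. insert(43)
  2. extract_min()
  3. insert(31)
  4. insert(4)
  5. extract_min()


insert(43) -> [43]
extract_min()->43, []
insert(31) -> [31]
insert(4) -> [4, 31]
extract_min()->4, [31]

Final heap: [31]


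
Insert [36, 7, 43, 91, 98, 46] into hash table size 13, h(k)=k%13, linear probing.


Insert 36: h=10 -> slot 10
Insert 7: h=7 -> slot 7
Insert 43: h=4 -> slot 4
Insert 91: h=0 -> slot 0
Insert 98: h=7, 1 probes -> slot 8
Insert 46: h=7, 2 probes -> slot 9

Table: [91, None, None, None, 43, None, None, 7, 98, 46, 36, None, None]


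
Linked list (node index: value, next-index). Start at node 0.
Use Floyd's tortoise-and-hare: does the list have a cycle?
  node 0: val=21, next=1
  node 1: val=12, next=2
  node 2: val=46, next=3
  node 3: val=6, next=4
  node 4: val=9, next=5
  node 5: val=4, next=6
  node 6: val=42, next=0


Floyd's tortoise (slow, +1) and hare (fast, +2):
  init: slow=0, fast=0
  step 1: slow=1, fast=2
  step 2: slow=2, fast=4
  step 3: slow=3, fast=6
  step 4: slow=4, fast=1
  step 5: slow=5, fast=3
  step 6: slow=6, fast=5
  step 7: slow=0, fast=0
  slow == fast at node 0: cycle detected

Cycle: yes


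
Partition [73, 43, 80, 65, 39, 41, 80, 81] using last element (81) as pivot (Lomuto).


Pivot: 81
  73 <= 81: advance i (no swap)
  43 <= 81: advance i (no swap)
  80 <= 81: advance i (no swap)
  65 <= 81: advance i (no swap)
  39 <= 81: advance i (no swap)
  41 <= 81: advance i (no swap)
  80 <= 81: advance i (no swap)
Place pivot at 7: [73, 43, 80, 65, 39, 41, 80, 81]

Partitioned: [73, 43, 80, 65, 39, 41, 80, 81]


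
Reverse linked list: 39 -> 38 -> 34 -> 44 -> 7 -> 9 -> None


Step 1: curr=39, set curr.next=prev(None) | reversed so far: 39
Step 2: curr=38, set curr.next=prev(39) | reversed so far: 38 -> 39
Step 3: curr=34, set curr.next=prev(38) | reversed so far: 34 -> 38 -> 39
Step 4: curr=44, set curr.next=prev(34) | reversed so far: 44 -> 34 -> 38 -> 39
Step 5: curr=7, set curr.next=prev(44) | reversed so far: 7 -> 44 -> 34 -> 38 -> 39
Step 6: curr=9, set curr.next=prev(7) | reversed so far: 9 -> 7 -> 44 -> 34 -> 38 -> 39

9 -> 7 -> 44 -> 34 -> 38 -> 39 -> None


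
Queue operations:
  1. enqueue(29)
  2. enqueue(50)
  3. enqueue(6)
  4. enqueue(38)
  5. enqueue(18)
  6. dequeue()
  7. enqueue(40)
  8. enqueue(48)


enqueue(29) -> [29]
enqueue(50) -> [29, 50]
enqueue(6) -> [29, 50, 6]
enqueue(38) -> [29, 50, 6, 38]
enqueue(18) -> [29, 50, 6, 38, 18]
dequeue()->29, [50, 6, 38, 18]
enqueue(40) -> [50, 6, 38, 18, 40]
enqueue(48) -> [50, 6, 38, 18, 40, 48]

Final queue: [50, 6, 38, 18, 40, 48]


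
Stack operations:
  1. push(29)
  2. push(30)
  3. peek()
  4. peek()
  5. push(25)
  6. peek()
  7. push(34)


push(29) -> [29]
push(30) -> [29, 30]
peek()->30
peek()->30
push(25) -> [29, 30, 25]
peek()->25
push(34) -> [29, 30, 25, 34]

Final stack: [29, 30, 25, 34]


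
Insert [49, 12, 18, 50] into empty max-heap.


Insert 49: [49]
Insert 12: [49, 12]
Insert 18: [49, 12, 18]
Insert 50: [50, 49, 18, 12]

Final heap: [50, 49, 18, 12]


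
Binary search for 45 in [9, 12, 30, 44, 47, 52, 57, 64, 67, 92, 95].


Step 1: lo=0, hi=10, mid=5, val=52
Step 2: lo=0, hi=4, mid=2, val=30
Step 3: lo=3, hi=4, mid=3, val=44
Step 4: lo=4, hi=4, mid=4, val=47

Not found


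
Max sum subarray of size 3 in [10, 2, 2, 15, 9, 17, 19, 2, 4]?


[0:3]: 14
[1:4]: 19
[2:5]: 26
[3:6]: 41
[4:7]: 45
[5:8]: 38
[6:9]: 25

Max: 45 at [4:7]


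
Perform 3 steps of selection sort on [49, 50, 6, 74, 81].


Initial: [49, 50, 6, 74, 81]
Step 1: min=6 at 2
  Swap: [6, 50, 49, 74, 81]
Step 2: min=49 at 2
  Swap: [6, 49, 50, 74, 81]
Step 3: min=50 at 2
  Swap: [6, 49, 50, 74, 81]

After 3 steps: [6, 49, 50, 74, 81]


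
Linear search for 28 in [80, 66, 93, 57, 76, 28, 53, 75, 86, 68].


i=0: 80!=28
i=1: 66!=28
i=2: 93!=28
i=3: 57!=28
i=4: 76!=28
i=5: 28==28 found!

Found at 5, 6 comps


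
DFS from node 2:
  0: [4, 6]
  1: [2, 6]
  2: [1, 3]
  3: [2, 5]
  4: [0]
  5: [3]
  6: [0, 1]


Visit 2, push [3, 1]
Visit 1, push [6]
Visit 6, push [0]
Visit 0, push [4]
Visit 4, push []
Visit 3, push [5]
Visit 5, push []

DFS order: [2, 1, 6, 0, 4, 3, 5]


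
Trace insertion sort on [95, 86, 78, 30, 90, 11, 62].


Initial: [95, 86, 78, 30, 90, 11, 62]
Insert 86: [86, 95, 78, 30, 90, 11, 62]
Insert 78: [78, 86, 95, 30, 90, 11, 62]
Insert 30: [30, 78, 86, 95, 90, 11, 62]
Insert 90: [30, 78, 86, 90, 95, 11, 62]
Insert 11: [11, 30, 78, 86, 90, 95, 62]
Insert 62: [11, 30, 62, 78, 86, 90, 95]

Sorted: [11, 30, 62, 78, 86, 90, 95]


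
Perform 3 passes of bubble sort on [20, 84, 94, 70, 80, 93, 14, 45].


Initial: [20, 84, 94, 70, 80, 93, 14, 45]
Pass 1: [20, 84, 70, 80, 93, 14, 45, 94] (5 swaps)
Pass 2: [20, 70, 80, 84, 14, 45, 93, 94] (4 swaps)
Pass 3: [20, 70, 80, 14, 45, 84, 93, 94] (2 swaps)

After 3 passes: [20, 70, 80, 14, 45, 84, 93, 94]


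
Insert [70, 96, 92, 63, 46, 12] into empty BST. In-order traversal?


Insert 70: root
Insert 96: R from 70
Insert 92: R from 70 -> L from 96
Insert 63: L from 70
Insert 46: L from 70 -> L from 63
Insert 12: L from 70 -> L from 63 -> L from 46

In-order: [12, 46, 63, 70, 92, 96]


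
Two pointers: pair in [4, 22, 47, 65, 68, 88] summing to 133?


lo=0(4)+hi=5(88)=92
lo=1(22)+hi=5(88)=110
lo=2(47)+hi=5(88)=135
lo=2(47)+hi=4(68)=115
lo=3(65)+hi=4(68)=133

Yes: 65+68=133


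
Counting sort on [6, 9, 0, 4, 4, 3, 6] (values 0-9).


Input: [6, 9, 0, 4, 4, 3, 6]
Counts: [1, 0, 0, 1, 2, 0, 2, 0, 0, 1]

Sorted: [0, 3, 4, 4, 6, 6, 9]


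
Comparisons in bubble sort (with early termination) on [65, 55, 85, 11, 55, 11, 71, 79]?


Algorithm: bubble sort (with early termination)
Input: [65, 55, 85, 11, 55, 11, 71, 79]
Sorted: [11, 11, 55, 55, 65, 71, 79, 85]

25


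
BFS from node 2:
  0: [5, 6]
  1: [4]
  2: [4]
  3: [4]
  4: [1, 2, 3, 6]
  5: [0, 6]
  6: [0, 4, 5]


Visit 2, enqueue [4]
Visit 4, enqueue [1, 3, 6]
Visit 1, enqueue []
Visit 3, enqueue []
Visit 6, enqueue [0, 5]
Visit 0, enqueue []
Visit 5, enqueue []

BFS order: [2, 4, 1, 3, 6, 0, 5]


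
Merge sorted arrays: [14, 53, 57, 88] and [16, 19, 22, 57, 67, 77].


Take 14 from A
Take 16 from B
Take 19 from B
Take 22 from B
Take 53 from A
Take 57 from A
Take 57 from B
Take 67 from B
Take 77 from B

Merged: [14, 16, 19, 22, 53, 57, 57, 67, 77, 88]


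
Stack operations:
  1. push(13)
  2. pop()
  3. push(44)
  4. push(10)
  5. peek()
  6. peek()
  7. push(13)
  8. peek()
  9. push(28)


push(13) -> [13]
pop()->13, []
push(44) -> [44]
push(10) -> [44, 10]
peek()->10
peek()->10
push(13) -> [44, 10, 13]
peek()->13
push(28) -> [44, 10, 13, 28]

Final stack: [44, 10, 13, 28]


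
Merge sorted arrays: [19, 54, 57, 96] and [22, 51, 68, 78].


Take 19 from A
Take 22 from B
Take 51 from B
Take 54 from A
Take 57 from A
Take 68 from B
Take 78 from B

Merged: [19, 22, 51, 54, 57, 68, 78, 96]


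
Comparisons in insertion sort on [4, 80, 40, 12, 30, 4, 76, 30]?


Algorithm: insertion sort
Input: [4, 80, 40, 12, 30, 4, 76, 30]
Sorted: [4, 4, 12, 30, 30, 40, 76, 80]

20


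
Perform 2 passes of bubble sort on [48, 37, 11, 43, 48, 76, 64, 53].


Initial: [48, 37, 11, 43, 48, 76, 64, 53]
Pass 1: [37, 11, 43, 48, 48, 64, 53, 76] (5 swaps)
Pass 2: [11, 37, 43, 48, 48, 53, 64, 76] (2 swaps)

After 2 passes: [11, 37, 43, 48, 48, 53, 64, 76]


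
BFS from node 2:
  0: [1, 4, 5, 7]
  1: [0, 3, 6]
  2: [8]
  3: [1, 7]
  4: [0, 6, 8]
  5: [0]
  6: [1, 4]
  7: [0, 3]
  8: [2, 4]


Visit 2, enqueue [8]
Visit 8, enqueue [4]
Visit 4, enqueue [0, 6]
Visit 0, enqueue [1, 5, 7]
Visit 6, enqueue []
Visit 1, enqueue [3]
Visit 5, enqueue []
Visit 7, enqueue []
Visit 3, enqueue []

BFS order: [2, 8, 4, 0, 6, 1, 5, 7, 3]


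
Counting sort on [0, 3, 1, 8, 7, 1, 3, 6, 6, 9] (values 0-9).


Input: [0, 3, 1, 8, 7, 1, 3, 6, 6, 9]
Counts: [1, 2, 0, 2, 0, 0, 2, 1, 1, 1]

Sorted: [0, 1, 1, 3, 3, 6, 6, 7, 8, 9]


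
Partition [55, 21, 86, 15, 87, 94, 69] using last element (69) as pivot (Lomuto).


Pivot: 69
  55 <= 69: advance i (no swap)
  21 <= 69: advance i (no swap)
  15 <= 69: swap -> [55, 21, 15, 86, 87, 94, 69]
Place pivot at 3: [55, 21, 15, 69, 87, 94, 86]

Partitioned: [55, 21, 15, 69, 87, 94, 86]


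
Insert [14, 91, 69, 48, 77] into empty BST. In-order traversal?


Insert 14: root
Insert 91: R from 14
Insert 69: R from 14 -> L from 91
Insert 48: R from 14 -> L from 91 -> L from 69
Insert 77: R from 14 -> L from 91 -> R from 69

In-order: [14, 48, 69, 77, 91]


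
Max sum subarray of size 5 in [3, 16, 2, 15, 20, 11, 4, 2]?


[0:5]: 56
[1:6]: 64
[2:7]: 52
[3:8]: 52

Max: 64 at [1:6]


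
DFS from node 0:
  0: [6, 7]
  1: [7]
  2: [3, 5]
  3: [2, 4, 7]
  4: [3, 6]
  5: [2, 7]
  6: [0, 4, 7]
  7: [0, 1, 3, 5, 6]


Visit 0, push [7, 6]
Visit 6, push [7, 4]
Visit 4, push [3]
Visit 3, push [7, 2]
Visit 2, push [5]
Visit 5, push [7]
Visit 7, push [1]
Visit 1, push []

DFS order: [0, 6, 4, 3, 2, 5, 7, 1]


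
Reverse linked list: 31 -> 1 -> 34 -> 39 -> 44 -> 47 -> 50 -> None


Step 1: curr=31, set curr.next=prev(None) | reversed so far: 31
Step 2: curr=1, set curr.next=prev(31) | reversed so far: 1 -> 31
Step 3: curr=34, set curr.next=prev(1) | reversed so far: 34 -> 1 -> 31
Step 4: curr=39, set curr.next=prev(34) | reversed so far: 39 -> 34 -> 1 -> 31
Step 5: curr=44, set curr.next=prev(39) | reversed so far: 44 -> 39 -> 34 -> 1 -> 31
Step 6: curr=47, set curr.next=prev(44) | reversed so far: 47 -> 44 -> 39 -> 34 -> 1 -> 31
Step 7: curr=50, set curr.next=prev(47) | reversed so far: 50 -> 47 -> 44 -> 39 -> 34 -> 1 -> 31

50 -> 47 -> 44 -> 39 -> 34 -> 1 -> 31 -> None


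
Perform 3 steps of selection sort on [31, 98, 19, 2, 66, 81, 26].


Initial: [31, 98, 19, 2, 66, 81, 26]
Step 1: min=2 at 3
  Swap: [2, 98, 19, 31, 66, 81, 26]
Step 2: min=19 at 2
  Swap: [2, 19, 98, 31, 66, 81, 26]
Step 3: min=26 at 6
  Swap: [2, 19, 26, 31, 66, 81, 98]

After 3 steps: [2, 19, 26, 31, 66, 81, 98]


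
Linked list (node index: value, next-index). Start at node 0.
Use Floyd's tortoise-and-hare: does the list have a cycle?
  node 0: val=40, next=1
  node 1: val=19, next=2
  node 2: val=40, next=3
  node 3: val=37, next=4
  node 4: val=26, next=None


Floyd's tortoise (slow, +1) and hare (fast, +2):
  init: slow=0, fast=0
  step 1: slow=1, fast=2
  step 2: slow=2, fast=4
  step 3: fast -> None, no cycle

Cycle: no


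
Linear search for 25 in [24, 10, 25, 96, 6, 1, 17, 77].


i=0: 24!=25
i=1: 10!=25
i=2: 25==25 found!

Found at 2, 3 comps


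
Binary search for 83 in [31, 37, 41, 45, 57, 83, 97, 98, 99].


Step 1: lo=0, hi=8, mid=4, val=57
Step 2: lo=5, hi=8, mid=6, val=97
Step 3: lo=5, hi=5, mid=5, val=83

Found at index 5


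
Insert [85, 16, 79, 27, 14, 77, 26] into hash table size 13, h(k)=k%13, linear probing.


Insert 85: h=7 -> slot 7
Insert 16: h=3 -> slot 3
Insert 79: h=1 -> slot 1
Insert 27: h=1, 1 probes -> slot 2
Insert 14: h=1, 3 probes -> slot 4
Insert 77: h=12 -> slot 12
Insert 26: h=0 -> slot 0

Table: [26, 79, 27, 16, 14, None, None, 85, None, None, None, None, 77]


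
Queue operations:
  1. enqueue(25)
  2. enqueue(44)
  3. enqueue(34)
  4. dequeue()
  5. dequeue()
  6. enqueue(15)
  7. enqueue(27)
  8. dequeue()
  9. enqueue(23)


enqueue(25) -> [25]
enqueue(44) -> [25, 44]
enqueue(34) -> [25, 44, 34]
dequeue()->25, [44, 34]
dequeue()->44, [34]
enqueue(15) -> [34, 15]
enqueue(27) -> [34, 15, 27]
dequeue()->34, [15, 27]
enqueue(23) -> [15, 27, 23]

Final queue: [15, 27, 23]


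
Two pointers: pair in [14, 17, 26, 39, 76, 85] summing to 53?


lo=0(14)+hi=5(85)=99
lo=0(14)+hi=4(76)=90
lo=0(14)+hi=3(39)=53

Yes: 14+39=53


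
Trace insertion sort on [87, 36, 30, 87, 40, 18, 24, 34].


Initial: [87, 36, 30, 87, 40, 18, 24, 34]
Insert 36: [36, 87, 30, 87, 40, 18, 24, 34]
Insert 30: [30, 36, 87, 87, 40, 18, 24, 34]
Insert 87: [30, 36, 87, 87, 40, 18, 24, 34]
Insert 40: [30, 36, 40, 87, 87, 18, 24, 34]
Insert 18: [18, 30, 36, 40, 87, 87, 24, 34]
Insert 24: [18, 24, 30, 36, 40, 87, 87, 34]
Insert 34: [18, 24, 30, 34, 36, 40, 87, 87]

Sorted: [18, 24, 30, 34, 36, 40, 87, 87]


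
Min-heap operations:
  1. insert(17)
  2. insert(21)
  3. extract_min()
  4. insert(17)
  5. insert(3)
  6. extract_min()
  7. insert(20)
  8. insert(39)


insert(17) -> [17]
insert(21) -> [17, 21]
extract_min()->17, [21]
insert(17) -> [17, 21]
insert(3) -> [3, 21, 17]
extract_min()->3, [17, 21]
insert(20) -> [17, 21, 20]
insert(39) -> [17, 21, 20, 39]

Final heap: [17, 21, 20, 39]


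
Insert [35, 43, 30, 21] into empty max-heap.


Insert 35: [35]
Insert 43: [43, 35]
Insert 30: [43, 35, 30]
Insert 21: [43, 35, 30, 21]

Final heap: [43, 35, 30, 21]


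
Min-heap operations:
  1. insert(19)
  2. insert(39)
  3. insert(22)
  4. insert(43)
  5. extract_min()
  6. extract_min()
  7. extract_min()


insert(19) -> [19]
insert(39) -> [19, 39]
insert(22) -> [19, 39, 22]
insert(43) -> [19, 39, 22, 43]
extract_min()->19, [22, 39, 43]
extract_min()->22, [39, 43]
extract_min()->39, [43]

Final heap: [43]


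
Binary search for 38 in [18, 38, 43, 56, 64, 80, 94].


Step 1: lo=0, hi=6, mid=3, val=56
Step 2: lo=0, hi=2, mid=1, val=38

Found at index 1


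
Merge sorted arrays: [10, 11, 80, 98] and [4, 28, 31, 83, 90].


Take 4 from B
Take 10 from A
Take 11 from A
Take 28 from B
Take 31 from B
Take 80 from A
Take 83 from B
Take 90 from B

Merged: [4, 10, 11, 28, 31, 80, 83, 90, 98]


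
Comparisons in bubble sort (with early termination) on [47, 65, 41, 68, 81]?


Algorithm: bubble sort (with early termination)
Input: [47, 65, 41, 68, 81]
Sorted: [41, 47, 65, 68, 81]

9


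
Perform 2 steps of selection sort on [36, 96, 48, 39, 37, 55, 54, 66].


Initial: [36, 96, 48, 39, 37, 55, 54, 66]
Step 1: min=36 at 0
  Swap: [36, 96, 48, 39, 37, 55, 54, 66]
Step 2: min=37 at 4
  Swap: [36, 37, 48, 39, 96, 55, 54, 66]

After 2 steps: [36, 37, 48, 39, 96, 55, 54, 66]


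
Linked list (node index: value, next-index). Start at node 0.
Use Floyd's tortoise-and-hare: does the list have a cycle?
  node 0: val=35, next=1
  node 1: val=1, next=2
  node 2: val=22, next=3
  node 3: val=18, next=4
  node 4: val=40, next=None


Floyd's tortoise (slow, +1) and hare (fast, +2):
  init: slow=0, fast=0
  step 1: slow=1, fast=2
  step 2: slow=2, fast=4
  step 3: fast -> None, no cycle

Cycle: no


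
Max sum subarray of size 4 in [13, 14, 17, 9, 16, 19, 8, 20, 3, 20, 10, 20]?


[0:4]: 53
[1:5]: 56
[2:6]: 61
[3:7]: 52
[4:8]: 63
[5:9]: 50
[6:10]: 51
[7:11]: 53
[8:12]: 53

Max: 63 at [4:8]


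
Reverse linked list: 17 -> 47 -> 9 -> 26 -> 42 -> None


Step 1: curr=17, set curr.next=prev(None) | reversed so far: 17
Step 2: curr=47, set curr.next=prev(17) | reversed so far: 47 -> 17
Step 3: curr=9, set curr.next=prev(47) | reversed so far: 9 -> 47 -> 17
Step 4: curr=26, set curr.next=prev(9) | reversed so far: 26 -> 9 -> 47 -> 17
Step 5: curr=42, set curr.next=prev(26) | reversed so far: 42 -> 26 -> 9 -> 47 -> 17

42 -> 26 -> 9 -> 47 -> 17 -> None


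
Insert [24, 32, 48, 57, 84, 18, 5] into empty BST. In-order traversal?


Insert 24: root
Insert 32: R from 24
Insert 48: R from 24 -> R from 32
Insert 57: R from 24 -> R from 32 -> R from 48
Insert 84: R from 24 -> R from 32 -> R from 48 -> R from 57
Insert 18: L from 24
Insert 5: L from 24 -> L from 18

In-order: [5, 18, 24, 32, 48, 57, 84]


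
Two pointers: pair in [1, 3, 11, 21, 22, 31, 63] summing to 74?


lo=0(1)+hi=6(63)=64
lo=1(3)+hi=6(63)=66
lo=2(11)+hi=6(63)=74

Yes: 11+63=74


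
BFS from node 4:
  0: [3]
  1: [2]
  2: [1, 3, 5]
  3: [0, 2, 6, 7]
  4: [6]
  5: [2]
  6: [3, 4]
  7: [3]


Visit 4, enqueue [6]
Visit 6, enqueue [3]
Visit 3, enqueue [0, 2, 7]
Visit 0, enqueue []
Visit 2, enqueue [1, 5]
Visit 7, enqueue []
Visit 1, enqueue []
Visit 5, enqueue []

BFS order: [4, 6, 3, 0, 2, 7, 1, 5]


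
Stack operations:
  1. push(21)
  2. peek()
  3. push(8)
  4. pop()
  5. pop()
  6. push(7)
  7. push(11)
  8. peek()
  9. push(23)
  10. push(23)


push(21) -> [21]
peek()->21
push(8) -> [21, 8]
pop()->8, [21]
pop()->21, []
push(7) -> [7]
push(11) -> [7, 11]
peek()->11
push(23) -> [7, 11, 23]
push(23) -> [7, 11, 23, 23]

Final stack: [7, 11, 23, 23]


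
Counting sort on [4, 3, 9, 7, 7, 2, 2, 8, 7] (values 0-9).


Input: [4, 3, 9, 7, 7, 2, 2, 8, 7]
Counts: [0, 0, 2, 1, 1, 0, 0, 3, 1, 1]

Sorted: [2, 2, 3, 4, 7, 7, 7, 8, 9]


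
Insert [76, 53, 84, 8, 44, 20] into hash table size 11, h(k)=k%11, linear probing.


Insert 76: h=10 -> slot 10
Insert 53: h=9 -> slot 9
Insert 84: h=7 -> slot 7
Insert 8: h=8 -> slot 8
Insert 44: h=0 -> slot 0
Insert 20: h=9, 3 probes -> slot 1

Table: [44, 20, None, None, None, None, None, 84, 8, 53, 76]


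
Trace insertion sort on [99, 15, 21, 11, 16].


Initial: [99, 15, 21, 11, 16]
Insert 15: [15, 99, 21, 11, 16]
Insert 21: [15, 21, 99, 11, 16]
Insert 11: [11, 15, 21, 99, 16]
Insert 16: [11, 15, 16, 21, 99]

Sorted: [11, 15, 16, 21, 99]


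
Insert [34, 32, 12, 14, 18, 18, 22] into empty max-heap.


Insert 34: [34]
Insert 32: [34, 32]
Insert 12: [34, 32, 12]
Insert 14: [34, 32, 12, 14]
Insert 18: [34, 32, 12, 14, 18]
Insert 18: [34, 32, 18, 14, 18, 12]
Insert 22: [34, 32, 22, 14, 18, 12, 18]

Final heap: [34, 32, 22, 14, 18, 12, 18]


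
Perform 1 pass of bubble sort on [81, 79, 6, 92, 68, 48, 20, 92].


Initial: [81, 79, 6, 92, 68, 48, 20, 92]
Pass 1: [79, 6, 81, 68, 48, 20, 92, 92] (5 swaps)

After 1 pass: [79, 6, 81, 68, 48, 20, 92, 92]


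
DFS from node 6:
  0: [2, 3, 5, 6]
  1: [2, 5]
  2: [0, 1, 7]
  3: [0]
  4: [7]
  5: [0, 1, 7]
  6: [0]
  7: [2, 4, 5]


Visit 6, push [0]
Visit 0, push [5, 3, 2]
Visit 2, push [7, 1]
Visit 1, push [5]
Visit 5, push [7]
Visit 7, push [4]
Visit 4, push []
Visit 3, push []

DFS order: [6, 0, 2, 1, 5, 7, 4, 3]


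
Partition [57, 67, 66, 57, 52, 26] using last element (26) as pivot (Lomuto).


Pivot: 26
Place pivot at 0: [26, 67, 66, 57, 52, 57]

Partitioned: [26, 67, 66, 57, 52, 57]


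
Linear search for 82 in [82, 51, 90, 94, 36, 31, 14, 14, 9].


i=0: 82==82 found!

Found at 0, 1 comps


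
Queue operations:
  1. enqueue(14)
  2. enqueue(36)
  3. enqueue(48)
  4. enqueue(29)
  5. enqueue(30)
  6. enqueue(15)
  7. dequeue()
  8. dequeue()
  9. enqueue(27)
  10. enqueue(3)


enqueue(14) -> [14]
enqueue(36) -> [14, 36]
enqueue(48) -> [14, 36, 48]
enqueue(29) -> [14, 36, 48, 29]
enqueue(30) -> [14, 36, 48, 29, 30]
enqueue(15) -> [14, 36, 48, 29, 30, 15]
dequeue()->14, [36, 48, 29, 30, 15]
dequeue()->36, [48, 29, 30, 15]
enqueue(27) -> [48, 29, 30, 15, 27]
enqueue(3) -> [48, 29, 30, 15, 27, 3]

Final queue: [48, 29, 30, 15, 27, 3]


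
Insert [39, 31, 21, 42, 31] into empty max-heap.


Insert 39: [39]
Insert 31: [39, 31]
Insert 21: [39, 31, 21]
Insert 42: [42, 39, 21, 31]
Insert 31: [42, 39, 21, 31, 31]

Final heap: [42, 39, 21, 31, 31]


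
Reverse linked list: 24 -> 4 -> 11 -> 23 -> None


Step 1: curr=24, set curr.next=prev(None) | reversed so far: 24
Step 2: curr=4, set curr.next=prev(24) | reversed so far: 4 -> 24
Step 3: curr=11, set curr.next=prev(4) | reversed so far: 11 -> 4 -> 24
Step 4: curr=23, set curr.next=prev(11) | reversed so far: 23 -> 11 -> 4 -> 24

23 -> 11 -> 4 -> 24 -> None


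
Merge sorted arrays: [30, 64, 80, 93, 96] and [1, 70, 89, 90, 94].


Take 1 from B
Take 30 from A
Take 64 from A
Take 70 from B
Take 80 from A
Take 89 from B
Take 90 from B
Take 93 from A
Take 94 from B

Merged: [1, 30, 64, 70, 80, 89, 90, 93, 94, 96]


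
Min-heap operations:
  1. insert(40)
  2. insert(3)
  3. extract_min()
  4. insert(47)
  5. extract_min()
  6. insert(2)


insert(40) -> [40]
insert(3) -> [3, 40]
extract_min()->3, [40]
insert(47) -> [40, 47]
extract_min()->40, [47]
insert(2) -> [2, 47]

Final heap: [2, 47]


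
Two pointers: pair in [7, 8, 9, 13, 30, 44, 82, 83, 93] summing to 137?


lo=0(7)+hi=8(93)=100
lo=1(8)+hi=8(93)=101
lo=2(9)+hi=8(93)=102
lo=3(13)+hi=8(93)=106
lo=4(30)+hi=8(93)=123
lo=5(44)+hi=8(93)=137

Yes: 44+93=137


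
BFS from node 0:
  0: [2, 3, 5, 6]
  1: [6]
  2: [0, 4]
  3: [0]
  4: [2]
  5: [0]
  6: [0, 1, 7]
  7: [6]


Visit 0, enqueue [2, 3, 5, 6]
Visit 2, enqueue [4]
Visit 3, enqueue []
Visit 5, enqueue []
Visit 6, enqueue [1, 7]
Visit 4, enqueue []
Visit 1, enqueue []
Visit 7, enqueue []

BFS order: [0, 2, 3, 5, 6, 4, 1, 7]


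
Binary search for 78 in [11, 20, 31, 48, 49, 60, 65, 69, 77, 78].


Step 1: lo=0, hi=9, mid=4, val=49
Step 2: lo=5, hi=9, mid=7, val=69
Step 3: lo=8, hi=9, mid=8, val=77
Step 4: lo=9, hi=9, mid=9, val=78

Found at index 9


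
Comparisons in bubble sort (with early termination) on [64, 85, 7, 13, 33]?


Algorithm: bubble sort (with early termination)
Input: [64, 85, 7, 13, 33]
Sorted: [7, 13, 33, 64, 85]

9


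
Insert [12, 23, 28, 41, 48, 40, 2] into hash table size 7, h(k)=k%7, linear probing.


Insert 12: h=5 -> slot 5
Insert 23: h=2 -> slot 2
Insert 28: h=0 -> slot 0
Insert 41: h=6 -> slot 6
Insert 48: h=6, 2 probes -> slot 1
Insert 40: h=5, 5 probes -> slot 3
Insert 2: h=2, 2 probes -> slot 4

Table: [28, 48, 23, 40, 2, 12, 41]


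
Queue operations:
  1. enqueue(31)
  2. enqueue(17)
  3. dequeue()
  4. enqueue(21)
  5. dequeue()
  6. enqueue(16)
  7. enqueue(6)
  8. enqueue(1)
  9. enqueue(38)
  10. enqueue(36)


enqueue(31) -> [31]
enqueue(17) -> [31, 17]
dequeue()->31, [17]
enqueue(21) -> [17, 21]
dequeue()->17, [21]
enqueue(16) -> [21, 16]
enqueue(6) -> [21, 16, 6]
enqueue(1) -> [21, 16, 6, 1]
enqueue(38) -> [21, 16, 6, 1, 38]
enqueue(36) -> [21, 16, 6, 1, 38, 36]

Final queue: [21, 16, 6, 1, 38, 36]


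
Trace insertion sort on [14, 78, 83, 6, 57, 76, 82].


Initial: [14, 78, 83, 6, 57, 76, 82]
Insert 78: [14, 78, 83, 6, 57, 76, 82]
Insert 83: [14, 78, 83, 6, 57, 76, 82]
Insert 6: [6, 14, 78, 83, 57, 76, 82]
Insert 57: [6, 14, 57, 78, 83, 76, 82]
Insert 76: [6, 14, 57, 76, 78, 83, 82]
Insert 82: [6, 14, 57, 76, 78, 82, 83]

Sorted: [6, 14, 57, 76, 78, 82, 83]


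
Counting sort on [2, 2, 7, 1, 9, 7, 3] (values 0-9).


Input: [2, 2, 7, 1, 9, 7, 3]
Counts: [0, 1, 2, 1, 0, 0, 0, 2, 0, 1]

Sorted: [1, 2, 2, 3, 7, 7, 9]


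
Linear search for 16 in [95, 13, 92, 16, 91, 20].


i=0: 95!=16
i=1: 13!=16
i=2: 92!=16
i=3: 16==16 found!

Found at 3, 4 comps


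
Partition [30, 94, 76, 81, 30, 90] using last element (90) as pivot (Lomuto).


Pivot: 90
  30 <= 90: advance i (no swap)
  76 <= 90: swap -> [30, 76, 94, 81, 30, 90]
  81 <= 90: swap -> [30, 76, 81, 94, 30, 90]
  30 <= 90: swap -> [30, 76, 81, 30, 94, 90]
Place pivot at 4: [30, 76, 81, 30, 90, 94]

Partitioned: [30, 76, 81, 30, 90, 94]


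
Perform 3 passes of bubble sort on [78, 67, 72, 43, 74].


Initial: [78, 67, 72, 43, 74]
Pass 1: [67, 72, 43, 74, 78] (4 swaps)
Pass 2: [67, 43, 72, 74, 78] (1 swaps)
Pass 3: [43, 67, 72, 74, 78] (1 swaps)

After 3 passes: [43, 67, 72, 74, 78]


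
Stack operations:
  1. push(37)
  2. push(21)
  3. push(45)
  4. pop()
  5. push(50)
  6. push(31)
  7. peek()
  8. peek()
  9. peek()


push(37) -> [37]
push(21) -> [37, 21]
push(45) -> [37, 21, 45]
pop()->45, [37, 21]
push(50) -> [37, 21, 50]
push(31) -> [37, 21, 50, 31]
peek()->31
peek()->31
peek()->31

Final stack: [37, 21, 50, 31]


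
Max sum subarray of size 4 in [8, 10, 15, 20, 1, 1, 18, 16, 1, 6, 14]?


[0:4]: 53
[1:5]: 46
[2:6]: 37
[3:7]: 40
[4:8]: 36
[5:9]: 36
[6:10]: 41
[7:11]: 37

Max: 53 at [0:4]


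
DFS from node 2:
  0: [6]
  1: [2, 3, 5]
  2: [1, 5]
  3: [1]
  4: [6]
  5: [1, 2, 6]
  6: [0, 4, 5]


Visit 2, push [5, 1]
Visit 1, push [5, 3]
Visit 3, push []
Visit 5, push [6]
Visit 6, push [4, 0]
Visit 0, push []
Visit 4, push []

DFS order: [2, 1, 3, 5, 6, 0, 4]


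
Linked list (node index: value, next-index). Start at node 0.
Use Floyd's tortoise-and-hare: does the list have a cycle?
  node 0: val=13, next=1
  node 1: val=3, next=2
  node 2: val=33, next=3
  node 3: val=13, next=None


Floyd's tortoise (slow, +1) and hare (fast, +2):
  init: slow=0, fast=0
  step 1: slow=1, fast=2
  step 2: fast 2->3->None, no cycle

Cycle: no


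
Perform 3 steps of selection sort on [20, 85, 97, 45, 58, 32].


Initial: [20, 85, 97, 45, 58, 32]
Step 1: min=20 at 0
  Swap: [20, 85, 97, 45, 58, 32]
Step 2: min=32 at 5
  Swap: [20, 32, 97, 45, 58, 85]
Step 3: min=45 at 3
  Swap: [20, 32, 45, 97, 58, 85]

After 3 steps: [20, 32, 45, 97, 58, 85]


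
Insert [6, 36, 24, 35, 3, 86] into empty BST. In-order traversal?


Insert 6: root
Insert 36: R from 6
Insert 24: R from 6 -> L from 36
Insert 35: R from 6 -> L from 36 -> R from 24
Insert 3: L from 6
Insert 86: R from 6 -> R from 36

In-order: [3, 6, 24, 35, 36, 86]


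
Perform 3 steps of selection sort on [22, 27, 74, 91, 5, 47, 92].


Initial: [22, 27, 74, 91, 5, 47, 92]
Step 1: min=5 at 4
  Swap: [5, 27, 74, 91, 22, 47, 92]
Step 2: min=22 at 4
  Swap: [5, 22, 74, 91, 27, 47, 92]
Step 3: min=27 at 4
  Swap: [5, 22, 27, 91, 74, 47, 92]

After 3 steps: [5, 22, 27, 91, 74, 47, 92]


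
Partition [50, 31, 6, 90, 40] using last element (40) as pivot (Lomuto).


Pivot: 40
  31 <= 40: swap -> [31, 50, 6, 90, 40]
  6 <= 40: swap -> [31, 6, 50, 90, 40]
Place pivot at 2: [31, 6, 40, 90, 50]

Partitioned: [31, 6, 40, 90, 50]


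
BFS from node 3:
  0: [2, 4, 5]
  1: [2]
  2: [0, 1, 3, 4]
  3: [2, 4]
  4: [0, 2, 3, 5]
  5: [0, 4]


Visit 3, enqueue [2, 4]
Visit 2, enqueue [0, 1]
Visit 4, enqueue [5]
Visit 0, enqueue []
Visit 1, enqueue []
Visit 5, enqueue []

BFS order: [3, 2, 4, 0, 1, 5]


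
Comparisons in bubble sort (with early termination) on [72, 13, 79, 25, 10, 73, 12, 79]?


Algorithm: bubble sort (with early termination)
Input: [72, 13, 79, 25, 10, 73, 12, 79]
Sorted: [10, 12, 13, 25, 72, 73, 79, 79]

27


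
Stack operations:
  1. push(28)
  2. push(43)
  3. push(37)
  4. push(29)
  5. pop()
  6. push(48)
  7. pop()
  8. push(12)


push(28) -> [28]
push(43) -> [28, 43]
push(37) -> [28, 43, 37]
push(29) -> [28, 43, 37, 29]
pop()->29, [28, 43, 37]
push(48) -> [28, 43, 37, 48]
pop()->48, [28, 43, 37]
push(12) -> [28, 43, 37, 12]

Final stack: [28, 43, 37, 12]


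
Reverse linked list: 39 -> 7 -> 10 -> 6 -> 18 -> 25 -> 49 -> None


Step 1: curr=39, set curr.next=prev(None) | reversed so far: 39
Step 2: curr=7, set curr.next=prev(39) | reversed so far: 7 -> 39
Step 3: curr=10, set curr.next=prev(7) | reversed so far: 10 -> 7 -> 39
Step 4: curr=6, set curr.next=prev(10) | reversed so far: 6 -> 10 -> 7 -> 39
Step 5: curr=18, set curr.next=prev(6) | reversed so far: 18 -> 6 -> 10 -> 7 -> 39
Step 6: curr=25, set curr.next=prev(18) | reversed so far: 25 -> 18 -> 6 -> 10 -> 7 -> 39
Step 7: curr=49, set curr.next=prev(25) | reversed so far: 49 -> 25 -> 18 -> 6 -> 10 -> 7 -> 39

49 -> 25 -> 18 -> 6 -> 10 -> 7 -> 39 -> None


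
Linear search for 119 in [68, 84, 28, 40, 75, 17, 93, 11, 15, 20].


i=0: 68!=119
i=1: 84!=119
i=2: 28!=119
i=3: 40!=119
i=4: 75!=119
i=5: 17!=119
i=6: 93!=119
i=7: 11!=119
i=8: 15!=119
i=9: 20!=119

Not found, 10 comps


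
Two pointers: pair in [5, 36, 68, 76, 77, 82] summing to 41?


lo=0(5)+hi=5(82)=87
lo=0(5)+hi=4(77)=82
lo=0(5)+hi=3(76)=81
lo=0(5)+hi=2(68)=73
lo=0(5)+hi=1(36)=41

Yes: 5+36=41


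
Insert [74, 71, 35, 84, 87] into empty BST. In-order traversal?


Insert 74: root
Insert 71: L from 74
Insert 35: L from 74 -> L from 71
Insert 84: R from 74
Insert 87: R from 74 -> R from 84

In-order: [35, 71, 74, 84, 87]


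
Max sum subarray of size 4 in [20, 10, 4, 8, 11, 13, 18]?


[0:4]: 42
[1:5]: 33
[2:6]: 36
[3:7]: 50

Max: 50 at [3:7]


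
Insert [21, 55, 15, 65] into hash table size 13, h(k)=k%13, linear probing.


Insert 21: h=8 -> slot 8
Insert 55: h=3 -> slot 3
Insert 15: h=2 -> slot 2
Insert 65: h=0 -> slot 0

Table: [65, None, 15, 55, None, None, None, None, 21, None, None, None, None]


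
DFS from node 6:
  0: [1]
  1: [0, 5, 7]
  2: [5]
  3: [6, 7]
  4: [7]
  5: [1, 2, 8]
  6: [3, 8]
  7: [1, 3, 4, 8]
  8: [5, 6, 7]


Visit 6, push [8, 3]
Visit 3, push [7]
Visit 7, push [8, 4, 1]
Visit 1, push [5, 0]
Visit 0, push []
Visit 5, push [8, 2]
Visit 2, push []
Visit 8, push []
Visit 4, push []

DFS order: [6, 3, 7, 1, 0, 5, 2, 8, 4]


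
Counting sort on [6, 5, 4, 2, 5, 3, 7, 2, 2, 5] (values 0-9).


Input: [6, 5, 4, 2, 5, 3, 7, 2, 2, 5]
Counts: [0, 0, 3, 1, 1, 3, 1, 1, 0, 0]

Sorted: [2, 2, 2, 3, 4, 5, 5, 5, 6, 7]


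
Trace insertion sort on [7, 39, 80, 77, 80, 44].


Initial: [7, 39, 80, 77, 80, 44]
Insert 39: [7, 39, 80, 77, 80, 44]
Insert 80: [7, 39, 80, 77, 80, 44]
Insert 77: [7, 39, 77, 80, 80, 44]
Insert 80: [7, 39, 77, 80, 80, 44]
Insert 44: [7, 39, 44, 77, 80, 80]

Sorted: [7, 39, 44, 77, 80, 80]


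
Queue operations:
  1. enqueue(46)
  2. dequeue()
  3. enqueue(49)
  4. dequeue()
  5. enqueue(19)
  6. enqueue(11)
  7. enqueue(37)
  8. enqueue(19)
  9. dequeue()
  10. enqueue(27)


enqueue(46) -> [46]
dequeue()->46, []
enqueue(49) -> [49]
dequeue()->49, []
enqueue(19) -> [19]
enqueue(11) -> [19, 11]
enqueue(37) -> [19, 11, 37]
enqueue(19) -> [19, 11, 37, 19]
dequeue()->19, [11, 37, 19]
enqueue(27) -> [11, 37, 19, 27]

Final queue: [11, 37, 19, 27]


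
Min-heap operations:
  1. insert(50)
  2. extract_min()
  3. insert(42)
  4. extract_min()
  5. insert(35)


insert(50) -> [50]
extract_min()->50, []
insert(42) -> [42]
extract_min()->42, []
insert(35) -> [35]

Final heap: [35]


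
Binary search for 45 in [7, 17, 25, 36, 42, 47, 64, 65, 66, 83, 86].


Step 1: lo=0, hi=10, mid=5, val=47
Step 2: lo=0, hi=4, mid=2, val=25
Step 3: lo=3, hi=4, mid=3, val=36
Step 4: lo=4, hi=4, mid=4, val=42

Not found


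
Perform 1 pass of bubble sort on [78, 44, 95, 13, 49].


Initial: [78, 44, 95, 13, 49]
Pass 1: [44, 78, 13, 49, 95] (3 swaps)

After 1 pass: [44, 78, 13, 49, 95]


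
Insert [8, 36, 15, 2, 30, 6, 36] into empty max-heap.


Insert 8: [8]
Insert 36: [36, 8]
Insert 15: [36, 8, 15]
Insert 2: [36, 8, 15, 2]
Insert 30: [36, 30, 15, 2, 8]
Insert 6: [36, 30, 15, 2, 8, 6]
Insert 36: [36, 30, 36, 2, 8, 6, 15]

Final heap: [36, 30, 36, 2, 8, 6, 15]


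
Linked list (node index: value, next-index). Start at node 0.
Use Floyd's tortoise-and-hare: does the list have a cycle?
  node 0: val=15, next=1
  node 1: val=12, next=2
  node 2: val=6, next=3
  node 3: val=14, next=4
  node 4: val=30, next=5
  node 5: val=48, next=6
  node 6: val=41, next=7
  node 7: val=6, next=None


Floyd's tortoise (slow, +1) and hare (fast, +2):
  init: slow=0, fast=0
  step 1: slow=1, fast=2
  step 2: slow=2, fast=4
  step 3: slow=3, fast=6
  step 4: fast 6->7->None, no cycle

Cycle: no


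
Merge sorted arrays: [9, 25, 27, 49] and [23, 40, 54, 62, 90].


Take 9 from A
Take 23 from B
Take 25 from A
Take 27 from A
Take 40 from B
Take 49 from A

Merged: [9, 23, 25, 27, 40, 49, 54, 62, 90]


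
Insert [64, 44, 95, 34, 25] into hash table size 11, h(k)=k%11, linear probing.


Insert 64: h=9 -> slot 9
Insert 44: h=0 -> slot 0
Insert 95: h=7 -> slot 7
Insert 34: h=1 -> slot 1
Insert 25: h=3 -> slot 3

Table: [44, 34, None, 25, None, None, None, 95, None, 64, None]


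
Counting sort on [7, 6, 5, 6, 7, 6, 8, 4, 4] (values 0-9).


Input: [7, 6, 5, 6, 7, 6, 8, 4, 4]
Counts: [0, 0, 0, 0, 2, 1, 3, 2, 1, 0]

Sorted: [4, 4, 5, 6, 6, 6, 7, 7, 8]


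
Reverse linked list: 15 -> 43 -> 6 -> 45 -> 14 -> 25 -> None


Step 1: curr=15, set curr.next=prev(None) | reversed so far: 15
Step 2: curr=43, set curr.next=prev(15) | reversed so far: 43 -> 15
Step 3: curr=6, set curr.next=prev(43) | reversed so far: 6 -> 43 -> 15
Step 4: curr=45, set curr.next=prev(6) | reversed so far: 45 -> 6 -> 43 -> 15
Step 5: curr=14, set curr.next=prev(45) | reversed so far: 14 -> 45 -> 6 -> 43 -> 15
Step 6: curr=25, set curr.next=prev(14) | reversed so far: 25 -> 14 -> 45 -> 6 -> 43 -> 15

25 -> 14 -> 45 -> 6 -> 43 -> 15 -> None


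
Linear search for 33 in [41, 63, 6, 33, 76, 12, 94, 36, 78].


i=0: 41!=33
i=1: 63!=33
i=2: 6!=33
i=3: 33==33 found!

Found at 3, 4 comps


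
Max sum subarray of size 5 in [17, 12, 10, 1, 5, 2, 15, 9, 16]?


[0:5]: 45
[1:6]: 30
[2:7]: 33
[3:8]: 32
[4:9]: 47

Max: 47 at [4:9]


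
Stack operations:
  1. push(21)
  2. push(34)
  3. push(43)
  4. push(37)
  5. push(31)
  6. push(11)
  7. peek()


push(21) -> [21]
push(34) -> [21, 34]
push(43) -> [21, 34, 43]
push(37) -> [21, 34, 43, 37]
push(31) -> [21, 34, 43, 37, 31]
push(11) -> [21, 34, 43, 37, 31, 11]
peek()->11

Final stack: [21, 34, 43, 37, 31, 11]


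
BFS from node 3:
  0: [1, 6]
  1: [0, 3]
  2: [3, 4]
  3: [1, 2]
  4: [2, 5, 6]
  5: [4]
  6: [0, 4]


Visit 3, enqueue [1, 2]
Visit 1, enqueue [0]
Visit 2, enqueue [4]
Visit 0, enqueue [6]
Visit 4, enqueue [5]
Visit 6, enqueue []
Visit 5, enqueue []

BFS order: [3, 1, 2, 0, 4, 6, 5]


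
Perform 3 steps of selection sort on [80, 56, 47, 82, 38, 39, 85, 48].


Initial: [80, 56, 47, 82, 38, 39, 85, 48]
Step 1: min=38 at 4
  Swap: [38, 56, 47, 82, 80, 39, 85, 48]
Step 2: min=39 at 5
  Swap: [38, 39, 47, 82, 80, 56, 85, 48]
Step 3: min=47 at 2
  Swap: [38, 39, 47, 82, 80, 56, 85, 48]

After 3 steps: [38, 39, 47, 82, 80, 56, 85, 48]


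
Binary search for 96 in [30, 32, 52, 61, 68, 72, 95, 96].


Step 1: lo=0, hi=7, mid=3, val=61
Step 2: lo=4, hi=7, mid=5, val=72
Step 3: lo=6, hi=7, mid=6, val=95
Step 4: lo=7, hi=7, mid=7, val=96

Found at index 7


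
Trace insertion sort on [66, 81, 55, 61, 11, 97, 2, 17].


Initial: [66, 81, 55, 61, 11, 97, 2, 17]
Insert 81: [66, 81, 55, 61, 11, 97, 2, 17]
Insert 55: [55, 66, 81, 61, 11, 97, 2, 17]
Insert 61: [55, 61, 66, 81, 11, 97, 2, 17]
Insert 11: [11, 55, 61, 66, 81, 97, 2, 17]
Insert 97: [11, 55, 61, 66, 81, 97, 2, 17]
Insert 2: [2, 11, 55, 61, 66, 81, 97, 17]
Insert 17: [2, 11, 17, 55, 61, 66, 81, 97]

Sorted: [2, 11, 17, 55, 61, 66, 81, 97]


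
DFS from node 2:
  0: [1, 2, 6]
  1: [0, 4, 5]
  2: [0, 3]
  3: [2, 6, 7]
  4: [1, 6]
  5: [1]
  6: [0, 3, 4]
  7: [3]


Visit 2, push [3, 0]
Visit 0, push [6, 1]
Visit 1, push [5, 4]
Visit 4, push [6]
Visit 6, push [3]
Visit 3, push [7]
Visit 7, push []
Visit 5, push []

DFS order: [2, 0, 1, 4, 6, 3, 7, 5]


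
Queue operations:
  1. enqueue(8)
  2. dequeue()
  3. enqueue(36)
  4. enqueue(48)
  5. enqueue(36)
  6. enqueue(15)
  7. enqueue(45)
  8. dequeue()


enqueue(8) -> [8]
dequeue()->8, []
enqueue(36) -> [36]
enqueue(48) -> [36, 48]
enqueue(36) -> [36, 48, 36]
enqueue(15) -> [36, 48, 36, 15]
enqueue(45) -> [36, 48, 36, 15, 45]
dequeue()->36, [48, 36, 15, 45]

Final queue: [48, 36, 15, 45]


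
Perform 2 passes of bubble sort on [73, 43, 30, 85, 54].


Initial: [73, 43, 30, 85, 54]
Pass 1: [43, 30, 73, 54, 85] (3 swaps)
Pass 2: [30, 43, 54, 73, 85] (2 swaps)

After 2 passes: [30, 43, 54, 73, 85]


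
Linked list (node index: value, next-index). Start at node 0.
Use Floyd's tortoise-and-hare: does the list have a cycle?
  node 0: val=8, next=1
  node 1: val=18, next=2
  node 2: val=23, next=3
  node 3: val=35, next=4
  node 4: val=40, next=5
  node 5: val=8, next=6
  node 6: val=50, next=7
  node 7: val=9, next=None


Floyd's tortoise (slow, +1) and hare (fast, +2):
  init: slow=0, fast=0
  step 1: slow=1, fast=2
  step 2: slow=2, fast=4
  step 3: slow=3, fast=6
  step 4: fast 6->7->None, no cycle

Cycle: no


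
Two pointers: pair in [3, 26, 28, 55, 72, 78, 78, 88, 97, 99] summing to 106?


lo=0(3)+hi=9(99)=102
lo=1(26)+hi=9(99)=125
lo=1(26)+hi=8(97)=123
lo=1(26)+hi=7(88)=114
lo=1(26)+hi=6(78)=104
lo=2(28)+hi=6(78)=106

Yes: 28+78=106


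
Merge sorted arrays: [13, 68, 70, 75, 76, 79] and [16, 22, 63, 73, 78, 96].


Take 13 from A
Take 16 from B
Take 22 from B
Take 63 from B
Take 68 from A
Take 70 from A
Take 73 from B
Take 75 from A
Take 76 from A
Take 78 from B
Take 79 from A

Merged: [13, 16, 22, 63, 68, 70, 73, 75, 76, 78, 79, 96]


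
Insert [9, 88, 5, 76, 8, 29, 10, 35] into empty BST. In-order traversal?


Insert 9: root
Insert 88: R from 9
Insert 5: L from 9
Insert 76: R from 9 -> L from 88
Insert 8: L from 9 -> R from 5
Insert 29: R from 9 -> L from 88 -> L from 76
Insert 10: R from 9 -> L from 88 -> L from 76 -> L from 29
Insert 35: R from 9 -> L from 88 -> L from 76 -> R from 29

In-order: [5, 8, 9, 10, 29, 35, 76, 88]


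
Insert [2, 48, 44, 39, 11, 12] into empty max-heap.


Insert 2: [2]
Insert 48: [48, 2]
Insert 44: [48, 2, 44]
Insert 39: [48, 39, 44, 2]
Insert 11: [48, 39, 44, 2, 11]
Insert 12: [48, 39, 44, 2, 11, 12]

Final heap: [48, 39, 44, 2, 11, 12]
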